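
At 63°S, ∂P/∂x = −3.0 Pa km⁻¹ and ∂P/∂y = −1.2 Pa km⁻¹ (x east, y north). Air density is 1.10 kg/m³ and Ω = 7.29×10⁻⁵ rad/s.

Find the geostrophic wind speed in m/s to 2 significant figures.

23 m/s

Coriolis parameter at 63°S:
f = 2Ω sin φ = 2 × 7.29×10⁻⁵ × sin 63° = 1.30×10⁻⁴ s⁻¹
In the Southern Hemisphere f is negative: f = −1.30×10⁻⁴ s⁻¹.
Component geostrophic relations (x east, y north):
u_g = −(1/(fρ)) ∂P/∂y,  v_g = (1/(fρ)) ∂P/∂x
u_g = −(−1.2×10⁻³)/(−1.30×10⁻⁴ × 1.10) = −8.40 m/s;  v_g = (−3.0×10⁻³)/(−1.30×10⁻⁴ × 1.10) = 21.0 m/s
|V_g| = √(u_g² + v_g²) = 22.6 m/s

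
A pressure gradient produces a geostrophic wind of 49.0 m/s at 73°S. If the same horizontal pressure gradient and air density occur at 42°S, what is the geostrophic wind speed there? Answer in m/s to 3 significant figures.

70.0 m/s

With the same pressure gradient and density, V_g ∝ 1/f ∝ 1/sin φ.
V₂ = V₁ · sin φ₁ / sin φ₂ = 49.0 × sin 73° / sin 42°
V₂ = 49.0 × 0.9563/0.6691 = 70.0 m/s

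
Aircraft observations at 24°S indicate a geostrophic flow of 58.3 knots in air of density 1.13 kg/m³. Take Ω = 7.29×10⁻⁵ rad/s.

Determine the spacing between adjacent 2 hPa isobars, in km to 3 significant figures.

99.5 km

Coriolis parameter at 24°S:
f = 2Ω sin φ = 2 × 7.29×10⁻⁵ × sin 24° = 5.93×10⁻⁵ s⁻¹
Wind speed in SI: 58.3 knots = 30.0 m/s
Geostrophic balance rearranged: |∂P/∂n| = f ρ V_g
|∂P/∂n| = 5.93×10⁻⁵ × 1.13 × 30.0 = 2.01×10⁻³ Pa/m
Isobar spacing: Δn = ΔP/|∂P/∂n| = 200 Pa / 2.01×10⁻³ Pa/m = 99512 m ≈ 99.5 km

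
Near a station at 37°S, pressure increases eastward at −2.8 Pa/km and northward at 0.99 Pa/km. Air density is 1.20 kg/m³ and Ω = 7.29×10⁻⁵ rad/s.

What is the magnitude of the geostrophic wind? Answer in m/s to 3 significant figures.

28.2 m/s

Coriolis parameter at 37°S:
f = 2Ω sin φ = 2 × 7.29×10⁻⁵ × sin 37° = 8.77×10⁻⁵ s⁻¹
In the Southern Hemisphere f is negative: f = −8.77×10⁻⁵ s⁻¹.
Component geostrophic relations (x east, y north):
u_g = −(1/(fρ)) ∂P/∂y,  v_g = (1/(fρ)) ∂P/∂x
u_g = −(0.99×10⁻³)/(−8.77×10⁻⁵ × 1.20) = 9.40 m/s;  v_g = (−2.8×10⁻³)/(−8.77×10⁻⁵ × 1.20) = 26.6 m/s
|V_g| = √(u_g² + v_g²) = 28.2 m/s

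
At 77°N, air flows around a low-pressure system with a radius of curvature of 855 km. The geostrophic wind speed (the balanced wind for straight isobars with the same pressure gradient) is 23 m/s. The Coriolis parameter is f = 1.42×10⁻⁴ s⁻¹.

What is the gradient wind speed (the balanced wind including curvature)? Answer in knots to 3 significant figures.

38.4 knots

Around a low, centrifugal force acts outward with Coriolis, so pressure-gradient force balances both:
(1/ρ)|∂P/∂n| = fV + V²/R  →  V² + fR·V − fR·V_g = 0
With fR = 1.42×10⁻⁴ × 855×10³ m = 121 m/s:
V = [−fR + √((fR)² + 4 fR V_g)]/2 = [−121 + √(121² + 4×121×23)]/2 = 19.8 m/s
Subgeostrophic (V < V_g = 23 m/s), as expected around a low.
Converting: 19.8 m/s × 1.944 = 38.4 knots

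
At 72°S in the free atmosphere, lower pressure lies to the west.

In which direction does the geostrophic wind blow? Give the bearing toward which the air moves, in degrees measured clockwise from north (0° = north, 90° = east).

180°

The pressure-gradient force points toward the west (bearing 270°).
Geostrophic balance: in the Southern Hemisphere the Coriolis force deflects motion to the left, so the geostrophic wind blows 90° to the left of the pressure-gradient force (low pressure on the right).
Rotating 270° by 90° counterclockwise gives 180° — the wind blows toward the south.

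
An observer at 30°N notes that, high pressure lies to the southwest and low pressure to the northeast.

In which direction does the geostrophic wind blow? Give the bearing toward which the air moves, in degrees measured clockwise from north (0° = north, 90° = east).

The pressure-gradient force points toward the northeast (bearing 045°).
Geostrophic balance: in the Northern Hemisphere the Coriolis force deflects motion to the right, so the geostrophic wind blows 90° to the right of the pressure-gradient force (low pressure on the left).
Rotating 045° by 90° clockwise gives 135° — the wind blows toward the southeast.

135°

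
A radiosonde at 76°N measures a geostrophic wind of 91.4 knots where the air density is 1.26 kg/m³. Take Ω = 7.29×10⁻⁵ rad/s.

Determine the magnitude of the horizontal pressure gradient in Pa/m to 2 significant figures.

8.4×10⁻³ Pa/m

Coriolis parameter at 76°N:
f = 2Ω sin φ = 2 × 7.29×10⁻⁵ × sin 76° = 1.41×10⁻⁴ s⁻¹
Wind speed in SI: 91.4 knots = 47.0 m/s
Geostrophic balance rearranged: |∂P/∂n| = f ρ V_g
|∂P/∂n| = 1.41×10⁻⁴ × 1.26 × 47.0 = 8.38×10⁻³ Pa/m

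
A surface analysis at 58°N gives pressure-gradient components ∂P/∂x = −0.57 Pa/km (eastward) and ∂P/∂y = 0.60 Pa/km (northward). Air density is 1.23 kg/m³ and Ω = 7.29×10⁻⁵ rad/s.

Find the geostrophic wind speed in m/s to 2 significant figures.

5.4 m/s

Coriolis parameter at 58°N:
f = 2Ω sin φ = 2 × 7.29×10⁻⁵ × sin 58° = 1.24×10⁻⁴ s⁻¹
Component geostrophic relations (x east, y north):
u_g = −(1/(fρ)) ∂P/∂y,  v_g = (1/(fρ)) ∂P/∂x
u_g = −(0.60×10⁻³)/(1.24×10⁻⁴ × 1.23) = −3.95 m/s;  v_g = (−0.57×10⁻³)/(1.24×10⁻⁴ × 1.23) = −3.75 m/s
|V_g| = √(u_g² + v_g²) = 5.44 m/s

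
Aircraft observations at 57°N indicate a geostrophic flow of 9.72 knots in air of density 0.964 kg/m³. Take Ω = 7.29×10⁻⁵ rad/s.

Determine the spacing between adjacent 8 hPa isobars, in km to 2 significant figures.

Coriolis parameter at 57°N:
f = 2Ω sin φ = 2 × 7.29×10⁻⁵ × sin 57° = 1.22×10⁻⁴ s⁻¹
Wind speed in SI: 9.72 knots = 5.00 m/s
Geostrophic balance rearranged: |∂P/∂n| = f ρ V_g
|∂P/∂n| = 1.22×10⁻⁴ × 0.964 × 5.00 = 5.89×10⁻⁴ Pa/m
Isobar spacing: Δn = ΔP/|∂P/∂n| = 800 Pa / 5.89×10⁻⁴ Pa/m = 1357249 m ≈ 1400 km

1400 km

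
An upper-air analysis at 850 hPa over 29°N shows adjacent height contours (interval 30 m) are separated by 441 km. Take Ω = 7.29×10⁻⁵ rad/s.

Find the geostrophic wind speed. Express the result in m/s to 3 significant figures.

9.44 m/s

Coriolis parameter at 29°N:
f = 2Ω sin φ = 2 × 7.29×10⁻⁵ × sin 29° = 7.07×10⁻⁵ s⁻¹
Height gradient: |∂Z/∂n| = 30 m / 441000 m = 6.80×10⁻⁵
On a pressure surface, geostrophic balance gives V_g = (g/f)|∂Z/∂n|:
V_g = 9.81 × 6.80×10⁻⁵ / 7.07×10⁻⁵ = 9.44 m/s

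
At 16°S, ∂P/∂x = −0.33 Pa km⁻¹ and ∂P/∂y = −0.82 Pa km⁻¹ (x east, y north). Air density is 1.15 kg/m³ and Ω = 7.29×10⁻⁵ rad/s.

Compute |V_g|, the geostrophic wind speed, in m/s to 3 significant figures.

19.1 m/s

Coriolis parameter at 16°S:
f = 2Ω sin φ = 2 × 7.29×10⁻⁵ × sin 16° = 4.02×10⁻⁵ s⁻¹
In the Southern Hemisphere f is negative: f = −4.02×10⁻⁵ s⁻¹.
Component geostrophic relations (x east, y north):
u_g = −(1/(fρ)) ∂P/∂y,  v_g = (1/(fρ)) ∂P/∂x
u_g = −(−0.82×10⁻³)/(−4.02×10⁻⁵ × 1.15) = −17.7 m/s;  v_g = (−0.33×10⁻³)/(−4.02×10⁻⁵ × 1.15) = 7.14 m/s
|V_g| = √(u_g² + v_g²) = 19.1 m/s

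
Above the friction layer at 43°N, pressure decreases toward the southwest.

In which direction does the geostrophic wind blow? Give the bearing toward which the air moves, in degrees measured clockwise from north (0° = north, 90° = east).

315°

The pressure-gradient force points toward the southwest (bearing 225°).
Geostrophic balance: in the Northern Hemisphere the Coriolis force deflects motion to the right, so the geostrophic wind blows 90° to the right of the pressure-gradient force (low pressure on the left).
Rotating 225° by 90° clockwise gives 315° — the wind blows toward the northwest.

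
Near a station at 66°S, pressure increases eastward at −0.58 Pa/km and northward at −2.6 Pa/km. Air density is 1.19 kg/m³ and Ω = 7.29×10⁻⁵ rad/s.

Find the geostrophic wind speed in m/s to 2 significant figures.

Coriolis parameter at 66°S:
f = 2Ω sin φ = 2 × 7.29×10⁻⁵ × sin 66° = 1.33×10⁻⁴ s⁻¹
In the Southern Hemisphere f is negative: f = −1.33×10⁻⁴ s⁻¹.
Component geostrophic relations (x east, y north):
u_g = −(1/(fρ)) ∂P/∂y,  v_g = (1/(fρ)) ∂P/∂x
u_g = −(−2.6×10⁻³)/(−1.33×10⁻⁴ × 1.19) = −16.4 m/s;  v_g = (−0.58×10⁻³)/(−1.33×10⁻⁴ × 1.19) = 3.66 m/s
|V_g| = √(u_g² + v_g²) = 16.8 m/s

17 m/s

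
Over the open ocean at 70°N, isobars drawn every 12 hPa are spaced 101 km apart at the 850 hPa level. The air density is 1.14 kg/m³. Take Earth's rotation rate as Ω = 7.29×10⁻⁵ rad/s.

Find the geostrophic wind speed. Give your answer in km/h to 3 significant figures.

274 km/h

Coriolis parameter at 70°N:
f = 2Ω sin φ = 2 × 7.29×10⁻⁵ × sin 70° = 1.37×10⁻⁴ s⁻¹
Pressure gradient: |∂P/∂n| = 1200 Pa / 101000 m = 1.19×10⁻² Pa/m
Geostrophic balance (pressure-gradient force = Coriolis force):
V_g = (1/(fρ)) |∂P/∂n| = 1.19×10⁻² / (1.37×10⁻⁴ × 1.14) = 76.1 m/s
Converting: 76.1 m/s × 3.6 = 274 km/h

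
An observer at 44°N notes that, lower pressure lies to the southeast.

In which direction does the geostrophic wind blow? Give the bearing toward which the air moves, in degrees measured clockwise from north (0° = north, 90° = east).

The pressure-gradient force points toward the southeast (bearing 135°).
Geostrophic balance: in the Northern Hemisphere the Coriolis force deflects motion to the right, so the geostrophic wind blows 90° to the right of the pressure-gradient force (low pressure on the left).
Rotating 135° by 90° clockwise gives 225° — the wind blows toward the southwest.

225°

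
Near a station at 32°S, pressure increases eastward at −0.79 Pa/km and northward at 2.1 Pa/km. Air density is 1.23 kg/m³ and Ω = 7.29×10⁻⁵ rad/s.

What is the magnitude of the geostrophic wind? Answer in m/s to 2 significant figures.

Coriolis parameter at 32°S:
f = 2Ω sin φ = 2 × 7.29×10⁻⁵ × sin 32° = 7.73×10⁻⁵ s⁻¹
In the Southern Hemisphere f is negative: f = −7.73×10⁻⁵ s⁻¹.
Component geostrophic relations (x east, y north):
u_g = −(1/(fρ)) ∂P/∂y,  v_g = (1/(fρ)) ∂P/∂x
u_g = −(2.1×10⁻³)/(−7.73×10⁻⁵ × 1.23) = 22.1 m/s;  v_g = (−0.79×10⁻³)/(−7.73×10⁻⁵ × 1.23) = 8.31 m/s
|V_g| = √(u_g² + v_g²) = 23.6 m/s

24 m/s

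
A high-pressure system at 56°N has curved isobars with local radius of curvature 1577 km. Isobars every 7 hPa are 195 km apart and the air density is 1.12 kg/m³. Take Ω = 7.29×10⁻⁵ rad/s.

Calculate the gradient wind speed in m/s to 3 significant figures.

31.8 m/s

Coriolis parameter at 56°N:
f = 2Ω sin φ = 2 × 7.29×10⁻⁵ × sin 56° = 1.21×10⁻⁴ s⁻¹
Pressure gradient: |∂P/∂n| = 700 Pa / 195000 m = 3.59×10⁻³ Pa/m
Geostrophic speed: V_g = |∂P/∂n|/(fρ) = 3.59×10⁻³/(1.21×10⁻⁴ × 1.12) = 26.5 m/s
Around a high, pressure-gradient force acts outward with centrifugal, so Coriolis balances both:
fV = (1/ρ)|∂P/∂n| + V²/R  →  V² − fR·V + fR·V_g = 0
With fR = 1.21×10⁻⁴ × 1577×10³ m = 191 m/s:
V = [fR − √((fR)² − 4 fR V_g)]/2 = [191 − √(191² − 4×191×26.5)]/2 = 31.8 m/s
Supergeostrophic (V > V_g = 26.5 m/s), as expected around a high.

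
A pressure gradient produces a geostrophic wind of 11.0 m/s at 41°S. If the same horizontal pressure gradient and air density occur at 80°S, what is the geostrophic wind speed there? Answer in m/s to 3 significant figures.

With the same pressure gradient and density, V_g ∝ 1/f ∝ 1/sin φ.
V₂ = V₁ · sin φ₁ / sin φ₂ = 11.0 × sin 41° / sin 80°
V₂ = 11.0 × 0.6561/0.9848 = 7.33 m/s

7.33 m/s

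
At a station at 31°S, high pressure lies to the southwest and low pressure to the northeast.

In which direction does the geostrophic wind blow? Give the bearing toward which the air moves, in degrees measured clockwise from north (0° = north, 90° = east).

The pressure-gradient force points toward the northeast (bearing 045°).
Geostrophic balance: in the Southern Hemisphere the Coriolis force deflects motion to the left, so the geostrophic wind blows 90° to the left of the pressure-gradient force (low pressure on the right).
Rotating 045° by 90° counterclockwise gives 315° — the wind blows toward the northwest.

315°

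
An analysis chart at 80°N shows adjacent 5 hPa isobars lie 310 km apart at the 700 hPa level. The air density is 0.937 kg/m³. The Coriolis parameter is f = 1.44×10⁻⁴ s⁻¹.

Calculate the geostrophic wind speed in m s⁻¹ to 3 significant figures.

12.0 m s⁻¹

Pressure gradient: |∂P/∂n| = 500 Pa / 310000 m = 1.61×10⁻³ Pa/m
Geostrophic balance (pressure-gradient force = Coriolis force):
V_g = (1/(fρ)) |∂P/∂n| = 1.61×10⁻³ / (1.44×10⁻⁴ × 0.937) = 12.0 m/s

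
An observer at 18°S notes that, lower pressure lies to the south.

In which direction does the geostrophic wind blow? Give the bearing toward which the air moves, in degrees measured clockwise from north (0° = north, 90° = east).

The pressure-gradient force points toward the south (bearing 180°).
Geostrophic balance: in the Southern Hemisphere the Coriolis force deflects motion to the left, so the geostrophic wind blows 90° to the left of the pressure-gradient force (low pressure on the right).
Rotating 180° by 90° counterclockwise gives 090° — the wind blows toward the east.

090°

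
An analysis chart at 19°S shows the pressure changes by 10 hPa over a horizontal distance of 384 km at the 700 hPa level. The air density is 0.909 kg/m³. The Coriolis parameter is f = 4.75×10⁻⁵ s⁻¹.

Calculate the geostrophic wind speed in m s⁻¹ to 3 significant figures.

60.3 m s⁻¹

Pressure gradient: |∂P/∂n| = 1000 Pa / 384000 m = 2.60×10⁻³ Pa/m
Geostrophic balance (pressure-gradient force = Coriolis force):
V_g = (1/(fρ)) |∂P/∂n| = 2.60×10⁻³ / (4.75×10⁻⁵ × 0.909) = 60.3 m/s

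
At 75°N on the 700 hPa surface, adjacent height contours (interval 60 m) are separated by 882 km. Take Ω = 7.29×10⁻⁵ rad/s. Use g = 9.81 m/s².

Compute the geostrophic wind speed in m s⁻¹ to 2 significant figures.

4.7 m s⁻¹

Coriolis parameter at 75°N:
f = 2Ω sin φ = 2 × 7.29×10⁻⁵ × sin 75° = 1.41×10⁻⁴ s⁻¹
Height gradient: |∂Z/∂n| = 60 m / 882000 m = 6.80×10⁻⁵
On a pressure surface, geostrophic balance gives V_g = (g/f)|∂Z/∂n|:
V_g = 9.81 × 6.80×10⁻⁵ / 1.41×10⁻⁴ = 4.74 m/s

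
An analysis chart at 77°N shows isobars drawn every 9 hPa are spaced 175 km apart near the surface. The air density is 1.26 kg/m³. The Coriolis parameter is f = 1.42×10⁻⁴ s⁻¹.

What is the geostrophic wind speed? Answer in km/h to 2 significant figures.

Pressure gradient: |∂P/∂n| = 900 Pa / 175000 m = 5.14×10⁻³ Pa/m
Geostrophic balance (pressure-gradient force = Coriolis force):
V_g = (1/(fρ)) |∂P/∂n| = 5.14×10⁻³ / (1.42×10⁻⁴ × 1.26) = 28.7 m/s
Converting: 28.7 m/s × 3.6 = 100 km/h

100 km/h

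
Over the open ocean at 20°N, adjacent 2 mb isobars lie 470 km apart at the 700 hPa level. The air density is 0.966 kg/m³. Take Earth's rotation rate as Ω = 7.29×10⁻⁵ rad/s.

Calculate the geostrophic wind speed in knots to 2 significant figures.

17 knots

Coriolis parameter at 20°N:
f = 2Ω sin φ = 2 × 7.29×10⁻⁵ × sin 20° = 4.99×10⁻⁵ s⁻¹
Pressure gradient: |∂P/∂n| = 200 Pa / 470000 m = 4.26×10⁻⁴ Pa/m
Geostrophic balance (pressure-gradient force = Coriolis force):
V_g = (1/(fρ)) |∂P/∂n| = 4.26×10⁻⁴ / (4.99×10⁻⁵ × 0.966) = 8.83 m/s
Converting: 8.83 m/s × 1.944 = 17 knots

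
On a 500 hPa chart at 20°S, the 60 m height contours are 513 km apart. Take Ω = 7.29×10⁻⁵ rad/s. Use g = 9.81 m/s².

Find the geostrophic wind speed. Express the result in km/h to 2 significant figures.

83 km/h

Coriolis parameter at 20°S:
f = 2Ω sin φ = 2 × 7.29×10⁻⁵ × sin 20° = 4.99×10⁻⁵ s⁻¹
Height gradient: |∂Z/∂n| = 60 m / 513000 m = 1.17×10⁻⁴
On a pressure surface, geostrophic balance gives V_g = (g/f)|∂Z/∂n|:
V_g = 9.81 × 1.17×10⁻⁴ / 4.99×10⁻⁵ = 23.0 m/s
Converting: 23.0 m/s × 3.6 = 83 km/h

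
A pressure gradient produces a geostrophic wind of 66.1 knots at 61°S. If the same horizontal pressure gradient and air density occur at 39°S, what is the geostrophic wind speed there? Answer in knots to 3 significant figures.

91.9 knots

With the same pressure gradient and density, V_g ∝ 1/f ∝ 1/sin φ.
V₂ = V₁ · sin φ₁ / sin φ₂ = 66.1 × sin 61° / sin 39°
V₂ = 66.1 × 0.8746/0.6293 = 91.9 knots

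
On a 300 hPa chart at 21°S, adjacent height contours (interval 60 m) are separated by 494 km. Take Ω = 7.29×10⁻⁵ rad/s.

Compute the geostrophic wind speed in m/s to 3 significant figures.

22.8 m/s

Coriolis parameter at 21°S:
f = 2Ω sin φ = 2 × 7.29×10⁻⁵ × sin 21° = 5.23×10⁻⁵ s⁻¹
Height gradient: |∂Z/∂n| = 60 m / 494000 m = 1.21×10⁻⁴
On a pressure surface, geostrophic balance gives V_g = (g/f)|∂Z/∂n|:
V_g = 9.81 × 1.21×10⁻⁴ / 5.23×10⁻⁵ = 22.8 m/s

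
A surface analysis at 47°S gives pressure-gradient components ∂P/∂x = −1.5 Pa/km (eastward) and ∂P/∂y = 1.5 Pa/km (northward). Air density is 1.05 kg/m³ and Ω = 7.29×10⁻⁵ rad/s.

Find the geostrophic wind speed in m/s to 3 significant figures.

Coriolis parameter at 47°S:
f = 2Ω sin φ = 2 × 7.29×10⁻⁵ × sin 47° = 1.07×10⁻⁴ s⁻¹
In the Southern Hemisphere f is negative: f = −1.07×10⁻⁴ s⁻¹.
Component geostrophic relations (x east, y north):
u_g = −(1/(fρ)) ∂P/∂y,  v_g = (1/(fρ)) ∂P/∂x
u_g = −(1.5×10⁻³)/(−1.07×10⁻⁴ × 1.05) = 13.4 m/s;  v_g = (−1.5×10⁻³)/(−1.07×10⁻⁴ × 1.05) = 13.4 m/s
|V_g| = √(u_g² + v_g²) = 18.9 m/s

18.9 m/s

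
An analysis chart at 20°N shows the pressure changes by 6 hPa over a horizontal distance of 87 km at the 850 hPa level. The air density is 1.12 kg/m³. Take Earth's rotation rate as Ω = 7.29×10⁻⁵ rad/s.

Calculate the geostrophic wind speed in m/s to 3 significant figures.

Coriolis parameter at 20°N:
f = 2Ω sin φ = 2 × 7.29×10⁻⁵ × sin 20° = 4.99×10⁻⁵ s⁻¹
Pressure gradient: |∂P/∂n| = 600 Pa / 87000 m = 6.90×10⁻³ Pa/m
Geostrophic balance (pressure-gradient force = Coriolis force):
V_g = (1/(fρ)) |∂P/∂n| = 6.90×10⁻³ / (4.99×10⁻⁵ × 1.12) = 123 m/s

123 m/s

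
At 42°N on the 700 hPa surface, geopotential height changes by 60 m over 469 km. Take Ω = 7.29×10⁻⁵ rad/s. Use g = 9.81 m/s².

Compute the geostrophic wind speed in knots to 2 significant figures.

25 knots

Coriolis parameter at 42°N:
f = 2Ω sin φ = 2 × 7.29×10⁻⁵ × sin 42° = 9.76×10⁻⁵ s⁻¹
Height gradient: |∂Z/∂n| = 60 m / 469000 m = 1.28×10⁻⁴
On a pressure surface, geostrophic balance gives V_g = (g/f)|∂Z/∂n|:
V_g = 9.81 × 1.28×10⁻⁴ / 9.76×10⁻⁵ = 12.9 m/s
Converting: 12.9 m/s × 1.944 = 25 knots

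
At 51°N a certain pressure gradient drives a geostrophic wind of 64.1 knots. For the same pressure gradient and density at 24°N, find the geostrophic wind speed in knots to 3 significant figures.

122 knots

With the same pressure gradient and density, V_g ∝ 1/f ∝ 1/sin φ.
V₂ = V₁ · sin φ₁ / sin φ₂ = 64.1 × sin 51° / sin 24°
V₂ = 64.1 × 0.7771/0.4067 = 122 knots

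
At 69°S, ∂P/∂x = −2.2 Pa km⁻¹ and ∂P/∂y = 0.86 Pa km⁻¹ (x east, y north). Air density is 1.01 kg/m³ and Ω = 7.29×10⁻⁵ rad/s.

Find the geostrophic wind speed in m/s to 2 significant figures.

Coriolis parameter at 69°S:
f = 2Ω sin φ = 2 × 7.29×10⁻⁵ × sin 69° = 1.36×10⁻⁴ s⁻¹
In the Southern Hemisphere f is negative: f = −1.36×10⁻⁴ s⁻¹.
Component geostrophic relations (x east, y north):
u_g = −(1/(fρ)) ∂P/∂y,  v_g = (1/(fρ)) ∂P/∂x
u_g = −(0.86×10⁻³)/(−1.36×10⁻⁴ × 1.01) = 6.26 m/s;  v_g = (−2.2×10⁻³)/(−1.36×10⁻⁴ × 1.01) = 16.0 m/s
|V_g| = √(u_g² + v_g²) = 17.2 m/s

17 m/s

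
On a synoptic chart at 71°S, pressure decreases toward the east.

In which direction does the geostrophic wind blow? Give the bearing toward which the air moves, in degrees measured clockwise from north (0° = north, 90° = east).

The pressure-gradient force points toward the east (bearing 090°).
Geostrophic balance: in the Southern Hemisphere the Coriolis force deflects motion to the left, so the geostrophic wind blows 90° to the left of the pressure-gradient force (low pressure on the right).
Rotating 090° by 90° counterclockwise gives 000° — the wind blows toward the north.

000°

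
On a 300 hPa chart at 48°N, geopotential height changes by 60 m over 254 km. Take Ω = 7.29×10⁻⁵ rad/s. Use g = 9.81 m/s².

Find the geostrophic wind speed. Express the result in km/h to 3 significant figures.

77.0 km/h

Coriolis parameter at 48°N:
f = 2Ω sin φ = 2 × 7.29×10⁻⁵ × sin 48° = 1.08×10⁻⁴ s⁻¹
Height gradient: |∂Z/∂n| = 60 m / 254000 m = 2.36×10⁻⁴
On a pressure surface, geostrophic balance gives V_g = (g/f)|∂Z/∂n|:
V_g = 9.81 × 2.36×10⁻⁴ / 1.08×10⁻⁴ = 21.4 m/s
Converting: 21.4 m/s × 3.6 = 77.0 km/h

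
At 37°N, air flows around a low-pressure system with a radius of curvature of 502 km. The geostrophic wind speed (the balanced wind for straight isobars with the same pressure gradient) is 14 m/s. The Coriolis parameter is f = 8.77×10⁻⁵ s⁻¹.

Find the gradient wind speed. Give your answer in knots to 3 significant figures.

Around a low, centrifugal force acts outward with Coriolis, so pressure-gradient force balances both:
(1/ρ)|∂P/∂n| = fV + V²/R  →  V² + fR·V − fR·V_g = 0
With fR = 8.77×10⁻⁵ × 502×10³ m = 44.0 m/s:
V = [−fR + √((fR)² + 4 fR V_g)]/2 = [−44.0 + √(44.0² + 4×44.0×14)]/2 = 11.2 m/s
Subgeostrophic (V < V_g = 14 m/s), as expected around a low.
Converting: 11.2 m/s × 1.944 = 21.7 knots

21.7 knots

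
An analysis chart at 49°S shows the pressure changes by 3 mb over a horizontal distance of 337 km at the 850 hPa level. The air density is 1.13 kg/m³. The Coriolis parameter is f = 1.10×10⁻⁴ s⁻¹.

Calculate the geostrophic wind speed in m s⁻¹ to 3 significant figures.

Pressure gradient: |∂P/∂n| = 300 Pa / 337000 m = 8.90×10⁻⁴ Pa/m
Geostrophic balance (pressure-gradient force = Coriolis force):
V_g = (1/(fρ)) |∂P/∂n| = 8.90×10⁻⁴ / (1.10×10⁻⁴ × 1.13) = 7.16 m/s

7.16 m s⁻¹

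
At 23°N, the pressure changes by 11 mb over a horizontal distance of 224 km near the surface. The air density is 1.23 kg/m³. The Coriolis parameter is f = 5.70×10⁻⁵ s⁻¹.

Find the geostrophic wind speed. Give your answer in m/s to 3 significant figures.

Pressure gradient: |∂P/∂n| = 1100 Pa / 224000 m = 4.91×10⁻³ Pa/m
Geostrophic balance (pressure-gradient force = Coriolis force):
V_g = (1/(fρ)) |∂P/∂n| = 4.91×10⁻³ / (5.70×10⁻⁵ × 1.23) = 70.0 m/s

70.0 m/s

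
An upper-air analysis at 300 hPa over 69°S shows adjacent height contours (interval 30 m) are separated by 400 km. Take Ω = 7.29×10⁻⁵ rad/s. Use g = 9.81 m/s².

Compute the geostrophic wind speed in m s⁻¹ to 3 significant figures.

Coriolis parameter at 69°S:
f = 2Ω sin φ = 2 × 7.29×10⁻⁵ × sin 69° = 1.36×10⁻⁴ s⁻¹
Height gradient: |∂Z/∂n| = 30 m / 400000 m = 7.50×10⁻⁵
On a pressure surface, geostrophic balance gives V_g = (g/f)|∂Z/∂n|:
V_g = 9.81 × 7.50×10⁻⁵ / 1.36×10⁻⁴ = 5.41 m/s

5.41 m s⁻¹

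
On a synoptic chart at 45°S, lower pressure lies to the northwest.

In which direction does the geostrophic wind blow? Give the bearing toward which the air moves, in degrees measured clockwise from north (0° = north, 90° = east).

225°

The pressure-gradient force points toward the northwest (bearing 315°).
Geostrophic balance: in the Southern Hemisphere the Coriolis force deflects motion to the left, so the geostrophic wind blows 90° to the left of the pressure-gradient force (low pressure on the right).
Rotating 315° by 90° counterclockwise gives 225° — the wind blows toward the southwest.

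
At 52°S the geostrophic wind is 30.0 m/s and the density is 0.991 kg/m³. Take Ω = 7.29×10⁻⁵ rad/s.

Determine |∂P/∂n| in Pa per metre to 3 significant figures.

3.42×10⁻³ Pa/m

Coriolis parameter at 52°S:
f = 2Ω sin φ = 2 × 7.29×10⁻⁵ × sin 52° = 1.15×10⁻⁴ s⁻¹
Geostrophic balance rearranged: |∂P/∂n| = f ρ V_g
|∂P/∂n| = 1.15×10⁻⁴ × 0.991 × 30.0 = 3.42×10⁻³ Pa/m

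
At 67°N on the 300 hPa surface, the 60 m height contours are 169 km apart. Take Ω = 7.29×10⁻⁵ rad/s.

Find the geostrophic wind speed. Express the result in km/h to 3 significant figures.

Coriolis parameter at 67°N:
f = 2Ω sin φ = 2 × 7.29×10⁻⁵ × sin 67° = 1.34×10⁻⁴ s⁻¹
Height gradient: |∂Z/∂n| = 60 m / 169000 m = 3.55×10⁻⁴
On a pressure surface, geostrophic balance gives V_g = (g/f)|∂Z/∂n|:
V_g = 9.81 × 3.55×10⁻⁴ / 1.34×10⁻⁴ = 26.0 m/s
Converting: 26.0 m/s × 3.6 = 93.4 km/h

93.4 km/h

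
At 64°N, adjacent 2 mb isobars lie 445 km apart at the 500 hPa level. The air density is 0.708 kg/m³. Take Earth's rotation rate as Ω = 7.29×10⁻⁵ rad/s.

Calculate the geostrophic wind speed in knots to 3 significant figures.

9.42 knots

Coriolis parameter at 64°N:
f = 2Ω sin φ = 2 × 7.29×10⁻⁵ × sin 64° = 1.31×10⁻⁴ s⁻¹
Pressure gradient: |∂P/∂n| = 200 Pa / 445000 m = 4.49×10⁻⁴ Pa/m
Geostrophic balance (pressure-gradient force = Coriolis force):
V_g = (1/(fρ)) |∂P/∂n| = 4.49×10⁻⁴ / (1.31×10⁻⁴ × 0.708) = 4.84 m/s
Converting: 4.84 m/s × 1.944 = 9.42 knots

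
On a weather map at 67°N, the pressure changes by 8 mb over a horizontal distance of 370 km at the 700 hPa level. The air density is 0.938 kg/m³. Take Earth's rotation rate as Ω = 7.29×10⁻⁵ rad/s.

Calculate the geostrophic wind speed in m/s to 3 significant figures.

Coriolis parameter at 67°N:
f = 2Ω sin φ = 2 × 7.29×10⁻⁵ × sin 67° = 1.34×10⁻⁴ s⁻¹
Pressure gradient: |∂P/∂n| = 800 Pa / 370000 m = 2.16×10⁻³ Pa/m
Geostrophic balance (pressure-gradient force = Coriolis force):
V_g = (1/(fρ)) |∂P/∂n| = 2.16×10⁻³ / (1.34×10⁻⁴ × 0.938) = 17.2 m/s

17.2 m/s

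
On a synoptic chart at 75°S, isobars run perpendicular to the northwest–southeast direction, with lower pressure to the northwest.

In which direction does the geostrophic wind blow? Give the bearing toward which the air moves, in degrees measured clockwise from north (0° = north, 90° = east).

225°

The pressure-gradient force points toward the northwest (bearing 315°).
Geostrophic balance: in the Southern Hemisphere the Coriolis force deflects motion to the left, so the geostrophic wind blows 90° to the left of the pressure-gradient force (low pressure on the right).
Rotating 315° by 90° counterclockwise gives 225° — the wind blows toward the southwest.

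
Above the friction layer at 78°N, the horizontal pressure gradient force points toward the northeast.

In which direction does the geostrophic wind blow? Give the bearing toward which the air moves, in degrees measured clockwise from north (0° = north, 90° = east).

The pressure-gradient force points toward the northeast (bearing 045°).
Geostrophic balance: in the Northern Hemisphere the Coriolis force deflects motion to the right, so the geostrophic wind blows 90° to the right of the pressure-gradient force (low pressure on the left).
Rotating 045° by 90° clockwise gives 135° — the wind blows toward the southeast.

135°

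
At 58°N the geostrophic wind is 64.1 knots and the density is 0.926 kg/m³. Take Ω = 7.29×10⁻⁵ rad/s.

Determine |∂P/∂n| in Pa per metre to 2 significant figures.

Coriolis parameter at 58°N:
f = 2Ω sin φ = 2 × 7.29×10⁻⁵ × sin 58° = 1.24×10⁻⁴ s⁻¹
Wind speed in SI: 64.1 knots = 33.0 m/s
Geostrophic balance rearranged: |∂P/∂n| = f ρ V_g
|∂P/∂n| = 1.24×10⁻⁴ × 0.926 × 33.0 = 3.78×10⁻³ Pa/m

3.8×10⁻³ Pa/m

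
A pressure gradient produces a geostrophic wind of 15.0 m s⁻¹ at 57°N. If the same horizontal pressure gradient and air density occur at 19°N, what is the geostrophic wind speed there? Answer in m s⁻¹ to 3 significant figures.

With the same pressure gradient and density, V_g ∝ 1/f ∝ 1/sin φ.
V₂ = V₁ · sin φ₁ / sin φ₂ = 15.0 × sin 57° / sin 19°
V₂ = 15.0 × 0.8387/0.3256 = 38.6 m s⁻¹

38.6 m s⁻¹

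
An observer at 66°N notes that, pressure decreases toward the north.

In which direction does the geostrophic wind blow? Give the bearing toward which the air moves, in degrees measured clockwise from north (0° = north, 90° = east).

090°

The pressure-gradient force points toward the north (bearing 000°).
Geostrophic balance: in the Northern Hemisphere the Coriolis force deflects motion to the right, so the geostrophic wind blows 90° to the right of the pressure-gradient force (low pressure on the left).
Rotating 000° by 90° clockwise gives 090° — the wind blows toward the east.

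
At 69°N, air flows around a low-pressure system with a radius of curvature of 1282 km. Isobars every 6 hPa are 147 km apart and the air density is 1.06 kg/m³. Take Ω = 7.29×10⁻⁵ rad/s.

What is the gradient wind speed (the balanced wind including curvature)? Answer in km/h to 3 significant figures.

Coriolis parameter at 69°N:
f = 2Ω sin φ = 2 × 7.29×10⁻⁵ × sin 69° = 1.36×10⁻⁴ s⁻¹
Pressure gradient: |∂P/∂n| = 600 Pa / 147000 m = 4.08×10⁻³ Pa/m
Geostrophic speed: V_g = |∂P/∂n|/(fρ) = 4.08×10⁻³/(1.36×10⁻⁴ × 1.06) = 28.3 m/s
Around a low, centrifugal force acts outward with Coriolis, so pressure-gradient force balances both:
(1/ρ)|∂P/∂n| = fV + V²/R  →  V² + fR·V − fR·V_g = 0
With fR = 1.36×10⁻⁴ × 1282×10³ m = 175 m/s:
V = [−fR + √((fR)² + 4 fR V_g)]/2 = [−175 + √(175² + 4×175×28.3)]/2 = 24.8 m/s
Subgeostrophic (V < V_g = 28.3 m/s), as expected around a low.
Converting: 24.8 m/s × 3.6 = 89.2 km/h

89.2 km/h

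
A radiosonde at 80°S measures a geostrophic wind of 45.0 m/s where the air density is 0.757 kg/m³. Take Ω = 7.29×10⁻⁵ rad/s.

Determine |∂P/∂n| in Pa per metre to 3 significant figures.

Coriolis parameter at 80°S:
f = 2Ω sin φ = 2 × 7.29×10⁻⁵ × sin 80° = 1.44×10⁻⁴ s⁻¹
Geostrophic balance rearranged: |∂P/∂n| = f ρ V_g
|∂P/∂n| = 1.44×10⁻⁴ × 0.757 × 45.0 = 4.89×10⁻³ Pa/m

4.89×10⁻³ Pa/m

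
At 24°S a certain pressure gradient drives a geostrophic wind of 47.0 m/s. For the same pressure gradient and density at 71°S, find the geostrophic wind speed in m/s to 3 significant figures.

20.2 m/s

With the same pressure gradient and density, V_g ∝ 1/f ∝ 1/sin φ.
V₂ = V₁ · sin φ₁ / sin φ₂ = 47.0 × sin 24° / sin 71°
V₂ = 47.0 × 0.4067/0.9455 = 20.2 m/s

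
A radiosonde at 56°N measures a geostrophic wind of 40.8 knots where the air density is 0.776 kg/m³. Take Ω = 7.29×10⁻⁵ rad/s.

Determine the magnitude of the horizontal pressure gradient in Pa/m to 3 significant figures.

1.97×10⁻³ Pa/m

Coriolis parameter at 56°N:
f = 2Ω sin φ = 2 × 7.29×10⁻⁵ × sin 56° = 1.21×10⁻⁴ s⁻¹
Wind speed in SI: 40.8 knots = 21.0 m/s
Geostrophic balance rearranged: |∂P/∂n| = f ρ V_g
|∂P/∂n| = 1.21×10⁻⁴ × 0.776 × 21.0 = 1.97×10⁻³ Pa/m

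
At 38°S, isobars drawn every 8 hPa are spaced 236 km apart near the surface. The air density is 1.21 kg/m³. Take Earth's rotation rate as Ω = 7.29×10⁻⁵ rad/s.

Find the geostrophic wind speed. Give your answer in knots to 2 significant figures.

Coriolis parameter at 38°S:
f = 2Ω sin φ = 2 × 7.29×10⁻⁵ × sin 38° = 8.98×10⁻⁵ s⁻¹
Pressure gradient: |∂P/∂n| = 800 Pa / 236000 m = 3.39×10⁻³ Pa/m
Geostrophic balance (pressure-gradient force = Coriolis force):
V_g = (1/(fρ)) |∂P/∂n| = 3.39×10⁻³ / (8.98×10⁻⁵ × 1.21) = 31.2 m/s
Converting: 31.2 m/s × 1.944 = 61 knots

61 knots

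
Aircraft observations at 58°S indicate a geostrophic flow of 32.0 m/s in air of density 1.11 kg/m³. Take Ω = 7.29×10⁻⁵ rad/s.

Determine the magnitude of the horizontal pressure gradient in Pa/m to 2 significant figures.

4.4×10⁻³ Pa/m

Coriolis parameter at 58°S:
f = 2Ω sin φ = 2 × 7.29×10⁻⁵ × sin 58° = 1.24×10⁻⁴ s⁻¹
Geostrophic balance rearranged: |∂P/∂n| = f ρ V_g
|∂P/∂n| = 1.24×10⁻⁴ × 1.11 × 32.0 = 4.39×10⁻³ Pa/m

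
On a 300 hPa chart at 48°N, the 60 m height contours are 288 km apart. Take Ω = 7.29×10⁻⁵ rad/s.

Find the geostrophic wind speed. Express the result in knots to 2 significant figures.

Coriolis parameter at 48°N:
f = 2Ω sin φ = 2 × 7.29×10⁻⁵ × sin 48° = 1.08×10⁻⁴ s⁻¹
Height gradient: |∂Z/∂n| = 60 m / 288000 m = 2.08×10⁻⁴
On a pressure surface, geostrophic balance gives V_g = (g/f)|∂Z/∂n|:
V_g = 9.81 × 2.08×10⁻⁴ / 1.08×10⁻⁴ = 18.9 m/s
Converting: 18.9 m/s × 1.944 = 37 knots

37 knots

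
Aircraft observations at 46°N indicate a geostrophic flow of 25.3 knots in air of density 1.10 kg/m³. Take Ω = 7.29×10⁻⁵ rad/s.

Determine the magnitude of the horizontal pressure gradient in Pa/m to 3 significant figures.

1.50×10⁻³ Pa/m

Coriolis parameter at 46°N:
f = 2Ω sin φ = 2 × 7.29×10⁻⁵ × sin 46° = 1.05×10⁻⁴ s⁻¹
Wind speed in SI: 25.3 knots = 13.0 m/s
Geostrophic balance rearranged: |∂P/∂n| = f ρ V_g
|∂P/∂n| = 1.05×10⁻⁴ × 1.10 × 13.0 = 1.50×10⁻³ Pa/m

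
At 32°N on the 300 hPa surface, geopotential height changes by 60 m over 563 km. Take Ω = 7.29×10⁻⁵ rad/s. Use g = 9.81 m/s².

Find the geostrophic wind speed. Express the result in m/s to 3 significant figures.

13.5 m/s

Coriolis parameter at 32°N:
f = 2Ω sin φ = 2 × 7.29×10⁻⁵ × sin 32° = 7.73×10⁻⁵ s⁻¹
Height gradient: |∂Z/∂n| = 60 m / 563000 m = 1.07×10⁻⁴
On a pressure surface, geostrophic balance gives V_g = (g/f)|∂Z/∂n|:
V_g = 9.81 × 1.07×10⁻⁴ / 7.73×10⁻⁵ = 13.5 m/s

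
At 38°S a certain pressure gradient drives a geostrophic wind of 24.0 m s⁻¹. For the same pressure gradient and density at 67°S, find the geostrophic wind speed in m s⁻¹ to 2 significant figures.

16 m s⁻¹

With the same pressure gradient and density, V_g ∝ 1/f ∝ 1/sin φ.
V₂ = V₁ · sin φ₁ / sin φ₂ = 24.0 × sin 38° / sin 67°
V₂ = 24.0 × 0.6157/0.9205 = 16 m s⁻¹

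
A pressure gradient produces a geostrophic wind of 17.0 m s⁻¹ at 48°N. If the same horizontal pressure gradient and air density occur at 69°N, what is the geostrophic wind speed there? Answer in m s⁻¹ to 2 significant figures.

With the same pressure gradient and density, V_g ∝ 1/f ∝ 1/sin φ.
V₂ = V₁ · sin φ₁ / sin φ₂ = 17.0 × sin 48° / sin 69°
V₂ = 17.0 × 0.7431/0.9336 = 14 m s⁻¹

14 m s⁻¹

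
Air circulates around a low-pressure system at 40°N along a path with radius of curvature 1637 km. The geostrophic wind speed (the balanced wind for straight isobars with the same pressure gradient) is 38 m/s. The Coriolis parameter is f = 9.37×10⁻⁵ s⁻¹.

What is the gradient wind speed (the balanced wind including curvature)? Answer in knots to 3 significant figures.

61.3 knots

Around a low, centrifugal force acts outward with Coriolis, so pressure-gradient force balances both:
(1/ρ)|∂P/∂n| = fV + V²/R  →  V² + fR·V − fR·V_g = 0
With fR = 9.37×10⁻⁵ × 1637×10³ m = 153 m/s:
V = [−fR + √((fR)² + 4 fR V_g)]/2 = [−153 + √(153² + 4×153×38)]/2 = 31.5 m/s
Subgeostrophic (V < V_g = 38 m/s), as expected around a low.
Converting: 31.5 m/s × 1.944 = 61.3 knots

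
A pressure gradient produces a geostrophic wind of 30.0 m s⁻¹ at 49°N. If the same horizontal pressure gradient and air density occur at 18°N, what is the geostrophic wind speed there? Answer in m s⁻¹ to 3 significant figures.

With the same pressure gradient and density, V_g ∝ 1/f ∝ 1/sin φ.
V₂ = V₁ · sin φ₁ / sin φ₂ = 30.0 × sin 49° / sin 18°
V₂ = 30.0 × 0.7547/0.3090 = 73.3 m s⁻¹

73.3 m s⁻¹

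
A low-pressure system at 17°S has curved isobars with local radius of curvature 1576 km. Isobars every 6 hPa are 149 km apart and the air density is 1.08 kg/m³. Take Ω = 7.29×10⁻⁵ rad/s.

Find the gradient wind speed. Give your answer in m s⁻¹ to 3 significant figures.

Coriolis parameter at 17°S:
f = 2Ω sin φ = 2 × 7.29×10⁻⁵ × sin 17° = 4.26×10⁻⁵ s⁻¹
Pressure gradient: |∂P/∂n| = 600 Pa / 149000 m = 4.03×10⁻³ Pa/m
Geostrophic speed: V_g = |∂P/∂n|/(fρ) = 4.03×10⁻³/(4.26×10⁻⁵ × 1.08) = 87.5 m/s
Around a low, centrifugal force acts outward with Coriolis, so pressure-gradient force balances both:
(1/ρ)|∂P/∂n| = fV + V²/R  →  V² + fR·V − fR·V_g = 0
With fR = 4.26×10⁻⁵ × 1576×10³ m = 67.2 m/s:
V = [−fR + √((fR)² + 4 fR V_g)]/2 = [−67.2 + √(67.2² + 4×67.2×87.5)]/2 = 50.1 m/s
Subgeostrophic (V < V_g = 87.5 m/s), as expected around a low.

50.1 m s⁻¹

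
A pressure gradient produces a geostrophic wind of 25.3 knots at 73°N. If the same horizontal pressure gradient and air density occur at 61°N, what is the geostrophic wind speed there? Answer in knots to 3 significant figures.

27.7 knots

With the same pressure gradient and density, V_g ∝ 1/f ∝ 1/sin φ.
V₂ = V₁ · sin φ₁ / sin φ₂ = 25.3 × sin 73° / sin 61°
V₂ = 25.3 × 0.9563/0.8746 = 27.7 knots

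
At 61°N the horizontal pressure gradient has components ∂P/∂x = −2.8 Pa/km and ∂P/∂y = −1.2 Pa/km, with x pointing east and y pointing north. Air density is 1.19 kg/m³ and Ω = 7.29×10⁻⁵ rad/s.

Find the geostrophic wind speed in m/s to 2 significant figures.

Coriolis parameter at 61°N:
f = 2Ω sin φ = 2 × 7.29×10⁻⁵ × sin 61° = 1.28×10⁻⁴ s⁻¹
Component geostrophic relations (x east, y north):
u_g = −(1/(fρ)) ∂P/∂y,  v_g = (1/(fρ)) ∂P/∂x
u_g = −(−1.2×10⁻³)/(1.28×10⁻⁴ × 1.19) = 7.91 m/s;  v_g = (−2.8×10⁻³)/(1.28×10⁻⁴ × 1.19) = −18.5 m/s
|V_g| = √(u_g² + v_g²) = 20.1 m/s

20 m/s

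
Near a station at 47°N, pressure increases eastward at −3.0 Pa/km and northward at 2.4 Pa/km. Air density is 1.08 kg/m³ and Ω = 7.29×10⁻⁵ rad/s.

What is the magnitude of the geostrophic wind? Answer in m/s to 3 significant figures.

Coriolis parameter at 47°N:
f = 2Ω sin φ = 2 × 7.29×10⁻⁵ × sin 47° = 1.07×10⁻⁴ s⁻¹
Component geostrophic relations (x east, y north):
u_g = −(1/(fρ)) ∂P/∂y,  v_g = (1/(fρ)) ∂P/∂x
u_g = −(2.4×10⁻³)/(1.07×10⁻⁴ × 1.08) = −20.8 m/s;  v_g = (−3.0×10⁻³)/(1.07×10⁻⁴ × 1.08) = −26.1 m/s
|V_g| = √(u_g² + v_g²) = 33.4 m/s

33.4 m/s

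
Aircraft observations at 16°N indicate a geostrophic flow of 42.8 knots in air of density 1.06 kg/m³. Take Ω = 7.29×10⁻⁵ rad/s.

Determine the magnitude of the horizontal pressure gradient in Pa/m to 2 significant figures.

9.4×10⁻⁴ Pa/m

Coriolis parameter at 16°N:
f = 2Ω sin φ = 2 × 7.29×10⁻⁵ × sin 16° = 4.02×10⁻⁵ s⁻¹
Wind speed in SI: 42.8 knots = 22.0 m/s
Geostrophic balance rearranged: |∂P/∂n| = f ρ V_g
|∂P/∂n| = 4.02×10⁻⁵ × 1.06 × 22.0 = 9.38×10⁻⁴ Pa/m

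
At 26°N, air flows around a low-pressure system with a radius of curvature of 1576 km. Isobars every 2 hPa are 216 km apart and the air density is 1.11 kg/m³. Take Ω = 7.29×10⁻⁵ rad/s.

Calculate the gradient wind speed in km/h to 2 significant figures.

42 km/h

Coriolis parameter at 26°N:
f = 2Ω sin φ = 2 × 7.29×10⁻⁵ × sin 26° = 6.39×10⁻⁵ s⁻¹
Pressure gradient: |∂P/∂n| = 200 Pa / 216000 m = 9.26×10⁻⁴ Pa/m
Geostrophic speed: V_g = |∂P/∂n|/(fρ) = 9.26×10⁻⁴/(6.39×10⁻⁵ × 1.11) = 13.1 m/s
Around a low, centrifugal force acts outward with Coriolis, so pressure-gradient force balances both:
(1/ρ)|∂P/∂n| = fV + V²/R  →  V² + fR·V − fR·V_g = 0
With fR = 6.39×10⁻⁵ × 1576×10³ m = 101 m/s:
V = [−fR + √((fR)² + 4 fR V_g)]/2 = [−101 + √(101² + 4×101×13.1)]/2 = 11.7 m/s
Subgeostrophic (V < V_g = 13.1 m/s), as expected around a low.
Converting: 11.7 m/s × 3.6 = 42 km/h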